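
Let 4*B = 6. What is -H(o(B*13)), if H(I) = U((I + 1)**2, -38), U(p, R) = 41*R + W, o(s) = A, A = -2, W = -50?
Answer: 1608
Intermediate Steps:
B = 3/2 (B = (1/4)*6 = 3/2 ≈ 1.5000)
o(s) = -2
U(p, R) = -50 + 41*R (U(p, R) = 41*R - 50 = -50 + 41*R)
H(I) = -1608 (H(I) = -50 + 41*(-38) = -50 - 1558 = -1608)
-H(o(B*13)) = -1*(-1608) = 1608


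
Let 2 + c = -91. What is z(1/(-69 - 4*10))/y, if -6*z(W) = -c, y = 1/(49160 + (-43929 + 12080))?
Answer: -536641/2 ≈ -2.6832e+5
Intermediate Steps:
c = -93 (c = -2 - 91 = -93)
y = 1/17311 (y = 1/(49160 - 31849) = 1/17311 ≈ 5.7767e-5)
z(W) = -31/2 (z(W) = -(-1)*(-93)/6 = -⅙*93 = -31/2)
z(1/(-69 - 4*10))/y = -31/(2*1/17311) = -31/2*17311 = -536641/2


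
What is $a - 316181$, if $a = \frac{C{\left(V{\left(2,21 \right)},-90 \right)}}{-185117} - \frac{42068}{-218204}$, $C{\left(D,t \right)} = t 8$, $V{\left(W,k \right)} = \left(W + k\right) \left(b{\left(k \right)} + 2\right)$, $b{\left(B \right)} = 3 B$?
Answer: $- \frac{3192894128881318}{10098317467} \approx -3.1618 \cdot 10^{5}$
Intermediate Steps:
$V{\left(W,k \right)} = \left(2 + 3 k\right) \left(W + k\right)$ ($V{\left(W,k \right)} = \left(W + k\right) \left(3 k + 2\right) = \left(W + k\right) \left(2 + 3 k\right) = \left(2 + 3 k\right) \left(W + k\right)$)
$C{\left(D,t \right)} = 8 t$
$a = \frac{1986152209}{10098317467}$ ($a = \frac{8 \left(-90\right)}{-185117} - \frac{42068}{-218204} = \left(-720\right) \left(- \frac{1}{185117}\right) - - \frac{10517}{54551} = \frac{720}{185117} + \frac{10517}{54551} = \frac{1986152209}{10098317467} \approx 0.19668$)
$a - 316181 = \frac{1986152209}{10098317467} - 316181 = - \frac{3192894128881318}{10098317467}$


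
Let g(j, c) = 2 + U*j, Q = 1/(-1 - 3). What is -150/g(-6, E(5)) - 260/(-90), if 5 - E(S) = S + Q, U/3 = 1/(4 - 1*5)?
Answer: -83/18 ≈ -4.6111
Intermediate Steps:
U = -3 (U = 3/(4 - 1*5) = 3/(4 - 5) = 3/(-1) = 3*(-1) = -3)
Q = -1/4 (Q = 1/(-4) = -1/4 ≈ -0.25000)
E(S) = 21/4 - S (E(S) = 5 - (S - 1/4) = 5 - (-1/4 + S) = 5 + (1/4 - S) = 21/4 - S)
g(j, c) = 2 - 3*j
-150/g(-6, E(5)) - 260/(-90) = -150/(2 - 3*(-6)) - 260/(-90) = -150/(2 + 18) - 260*(-1/90) = -150/20 + 26/9 = -150*1/20 + 26/9 = -15/2 + 26/9 = -83/18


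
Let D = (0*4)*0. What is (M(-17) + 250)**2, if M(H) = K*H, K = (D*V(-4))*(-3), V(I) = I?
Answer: 62500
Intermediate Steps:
D = 0 (D = 0*0 = 0)
K = 0 (K = (0*(-4))*(-3) = 0*(-3) = 0)
M(H) = 0 (M(H) = 0*H = 0)
(M(-17) + 250)**2 = (0 + 250)**2 = 250**2 = 62500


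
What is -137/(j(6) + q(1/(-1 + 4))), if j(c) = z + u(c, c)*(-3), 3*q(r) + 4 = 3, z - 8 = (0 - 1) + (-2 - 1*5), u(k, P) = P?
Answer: 411/55 ≈ 7.4727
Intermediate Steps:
z = 0 (z = 8 + ((0 - 1) + (-2 - 1*5)) = 8 + (-1 + (-2 - 5)) = 8 + (-1 - 7) = 8 - 8 = 0)
q(r) = -⅓ (q(r) = -4/3 + (⅓)*3 = -4/3 + 1 = -⅓)
j(c) = -3*c (j(c) = 0 + c*(-3) = 0 - 3*c = -3*c)
-137/(j(6) + q(1/(-1 + 4))) = -137/(-3*6 - ⅓) = -137/(-18 - ⅓) = -137/(-55/3) = -3/55*(-137) = 411/55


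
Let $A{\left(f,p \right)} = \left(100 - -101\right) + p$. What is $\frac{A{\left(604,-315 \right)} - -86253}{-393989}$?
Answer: $- \frac{86139}{393989} \approx -0.21863$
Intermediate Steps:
$A{\left(f,p \right)} = 201 + p$ ($A{\left(f,p \right)} = \left(100 + 101\right) + p = 201 + p$)
$\frac{A{\left(604,-315 \right)} - -86253}{-393989} = \frac{\left(201 - 315\right) - -86253}{-393989} = \left(-114 + 86253\right) \left(- \frac{1}{393989}\right) = 86139 \left(- \frac{1}{393989}\right) = - \frac{86139}{393989}$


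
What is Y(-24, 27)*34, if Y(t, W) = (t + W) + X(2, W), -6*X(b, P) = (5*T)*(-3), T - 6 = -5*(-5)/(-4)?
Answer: 323/4 ≈ 80.750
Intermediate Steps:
T = -1/4 (T = 6 - 5*(-5)/(-4) = 6 + 25*(-1/4) = 6 - 25/4 = -1/4 ≈ -0.25000)
X(b, P) = -5/8 (X(b, P) = -5*(-1/4)*(-3)/6 = -(-5)*(-3)/24 = -1/6*15/4 = -5/8)
Y(t, W) = -5/8 + W + t (Y(t, W) = (t + W) - 5/8 = (W + t) - 5/8 = -5/8 + W + t)
Y(-24, 27)*34 = (-5/8 + 27 - 24)*34 = (19/8)*34 = 323/4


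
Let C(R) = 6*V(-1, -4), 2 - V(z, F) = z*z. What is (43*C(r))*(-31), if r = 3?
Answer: -7998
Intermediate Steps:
V(z, F) = 2 - z² (V(z, F) = 2 - z*z = 2 - z²)
C(R) = 6 (C(R) = 6*(2 - 1*(-1)²) = 6*(2 - 1*1) = 6*(2 - 1) = 6*1 = 6)
(43*C(r))*(-31) = (43*6)*(-31) = 258*(-31) = -7998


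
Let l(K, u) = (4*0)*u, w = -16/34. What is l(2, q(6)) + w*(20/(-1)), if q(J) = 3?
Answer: 160/17 ≈ 9.4118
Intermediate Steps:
w = -8/17 (w = -16*1/34 = -8/17 ≈ -0.47059)
l(K, u) = 0 (l(K, u) = 0*u = 0)
l(2, q(6)) + w*(20/(-1)) = 0 - 160/(17*(-1)) = 0 - 160*(-1)/17 = 0 - 8/17*(-20) = 0 + 160/17 = 160/17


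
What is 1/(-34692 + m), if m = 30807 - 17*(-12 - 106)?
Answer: -1/1879 ≈ -0.00053220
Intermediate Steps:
m = 32813 (m = 30807 - 17*(-118) = 30807 - 1*(-2006) = 30807 + 2006 = 32813)
1/(-34692 + m) = 1/(-34692 + 32813) = 1/(-1879) = -1/1879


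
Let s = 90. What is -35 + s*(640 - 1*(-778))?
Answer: 127585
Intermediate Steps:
-35 + s*(640 - 1*(-778)) = -35 + 90*(640 - 1*(-778)) = -35 + 90*(640 + 778) = -35 + 90*1418 = -35 + 127620 = 127585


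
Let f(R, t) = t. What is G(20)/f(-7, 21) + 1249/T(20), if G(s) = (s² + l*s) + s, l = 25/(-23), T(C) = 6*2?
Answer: 79243/644 ≈ 123.05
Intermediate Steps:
T(C) = 12
l = -25/23 (l = 25*(-1/23) = -25/23 ≈ -1.0870)
G(s) = s² - 2*s/23 (G(s) = (s² - 25*s/23) + s = s² - 2*s/23)
G(20)/f(-7, 21) + 1249/T(20) = ((1/23)*20*(-2 + 23*20))/21 + 1249/12 = ((1/23)*20*(-2 + 460))*(1/21) + 1249*(1/12) = ((1/23)*20*458)*(1/21) + 1249/12 = (9160/23)*(1/21) + 1249/12 = 9160/483 + 1249/12 = 79243/644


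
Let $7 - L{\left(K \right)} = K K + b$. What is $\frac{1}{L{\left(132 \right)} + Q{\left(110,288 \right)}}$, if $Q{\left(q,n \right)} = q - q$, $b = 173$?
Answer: $- \frac{1}{17590} \approx -5.685 \cdot 10^{-5}$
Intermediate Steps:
$Q{\left(q,n \right)} = 0$
$L{\left(K \right)} = -166 - K^{2}$ ($L{\left(K \right)} = 7 - \left(K K + 173\right) = 7 - \left(K^{2} + 173\right) = 7 - \left(173 + K^{2}\right) = -166 - K^{2}$)
$\frac{1}{L{\left(132 \right)} + Q{\left(110,288 \right)}} = \frac{1}{\left(-166 - 132^{2}\right) + 0} = \frac{1}{\left(-166 - 17424\right) + 0} = \frac{1}{-17590 + 0} = \frac{1}{-17590} = - \frac{1}{17590}$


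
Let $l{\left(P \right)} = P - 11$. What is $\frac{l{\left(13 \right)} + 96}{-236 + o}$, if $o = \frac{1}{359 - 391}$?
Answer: $- \frac{448}{1079} \approx -0.4152$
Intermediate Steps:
$o = - \frac{1}{32}$ ($o = \frac{1}{-32} = - \frac{1}{32} \approx -0.03125$)
$l{\left(P \right)} = -11 + P$ ($l{\left(P \right)} = P - 11 = -11 + P$)
$\frac{l{\left(13 \right)} + 96}{-236 + o} = \frac{\left(-11 + 13\right) + 96}{-236 - \frac{1}{32}} = \frac{2 + 96}{- \frac{7553}{32}} = 98 \left(- \frac{32}{7553}\right) = - \frac{448}{1079}$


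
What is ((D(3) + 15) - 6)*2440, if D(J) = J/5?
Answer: 23424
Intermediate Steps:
D(J) = J/5 (D(J) = J*(⅕) = J/5)
((D(3) + 15) - 6)*2440 = (((⅕)*3 + 15) - 6)*2440 = ((⅗ + 15) - 6)*2440 = (78/5 - 6)*2440 = (48/5)*2440 = 23424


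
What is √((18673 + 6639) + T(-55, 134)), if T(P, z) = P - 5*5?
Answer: 4*√1577 ≈ 158.85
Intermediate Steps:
T(P, z) = -25 + P (T(P, z) = P - 25 = -25 + P)
√((18673 + 6639) + T(-55, 134)) = √((18673 + 6639) + (-25 - 55)) = √(25312 - 80) = √25232 = 4*√1577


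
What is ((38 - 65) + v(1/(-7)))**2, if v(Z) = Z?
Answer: 36100/49 ≈ 736.73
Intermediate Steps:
((38 - 65) + v(1/(-7)))**2 = ((38 - 65) + 1/(-7))**2 = (-27 - 1/7)**2 = (-190/7)**2 = 36100/49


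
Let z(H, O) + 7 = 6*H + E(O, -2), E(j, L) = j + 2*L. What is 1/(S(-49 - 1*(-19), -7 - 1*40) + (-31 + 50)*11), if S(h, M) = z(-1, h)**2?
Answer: 1/2418 ≈ 0.00041356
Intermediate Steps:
z(H, O) = -11 + O + 6*H (z(H, O) = -7 + (6*H + (O + 2*(-2))) = -7 + (6*H + (O - 4)) = -7 + (6*H + (-4 + O)) = -7 + (-4 + O + 6*H) = -11 + O + 6*H)
S(h, M) = (-17 + h)**2 (S(h, M) = (-11 + h + 6*(-1))**2 = (-11 + h - 6)**2 = (-17 + h)**2)
1/(S(-49 - 1*(-19), -7 - 1*40) + (-31 + 50)*11) = 1/((-17 + (-49 - 1*(-19)))**2 + (-31 + 50)*11) = 1/((-17 + (-49 + 19))**2 + 19*11) = 1/((-17 - 30)**2 + 209) = 1/((-47)**2 + 209) = 1/(2209 + 209) = 1/2418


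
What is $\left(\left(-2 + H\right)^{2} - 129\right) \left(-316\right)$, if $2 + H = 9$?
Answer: $32864$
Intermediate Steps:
$H = 7$ ($H = -2 + 9 = 7$)
$\left(\left(-2 + H\right)^{2} - 129\right) \left(-316\right) = \left(\left(-2 + 7\right)^{2} - 129\right) \left(-316\right) = \left(5^{2} + \left(-193 + 64\right)\right) \left(-316\right) = \left(25 - 129\right) \left(-316\right) = \left(-104\right) \left(-316\right) = 32864$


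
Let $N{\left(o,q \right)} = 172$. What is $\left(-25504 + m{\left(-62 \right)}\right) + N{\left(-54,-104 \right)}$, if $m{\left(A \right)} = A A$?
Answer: $-21488$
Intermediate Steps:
$m{\left(A \right)} = A^{2}$
$\left(-25504 + m{\left(-62 \right)}\right) + N{\left(-54,-104 \right)} = \left(-25504 + \left(-62\right)^{2}\right) + 172 = \left(-25504 + 3844\right) + 172 = -21660 + 172 = -21488$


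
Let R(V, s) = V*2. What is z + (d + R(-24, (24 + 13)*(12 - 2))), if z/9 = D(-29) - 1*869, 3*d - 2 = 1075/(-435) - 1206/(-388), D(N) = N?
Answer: -411609913/50634 ≈ -8129.1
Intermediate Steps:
d = 44507/50634 (d = 2/3 + (1075/(-435) - 1206/(-388))/3 = 2/3 + (1075*(-1/435) - 1206*(-1/388))/3 = 2/3 + (-215/87 + 603/194)/3 = 2/3 + (1/3)*(10751/16878) = 2/3 + 10751/50634 = 44507/50634 ≈ 0.87899)
R(V, s) = 2*V
z = -8082 (z = 9*(-29 - 1*869) = 9*(-29 - 869) = 9*(-898) = -8082)
z + (d + R(-24, (24 + 13)*(12 - 2))) = -8082 + (44507/50634 + 2*(-24)) = -8082 + (44507/50634 - 48) = -8082 - 2385925/50634 = -411609913/50634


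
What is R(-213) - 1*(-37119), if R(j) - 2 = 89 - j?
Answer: 37423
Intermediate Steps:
R(j) = 91 - j (R(j) = 2 + (89 - j) = 91 - j)
R(-213) - 1*(-37119) = (91 - 1*(-213)) - 1*(-37119) = (91 + 213) + 37119 = 304 + 37119 = 37423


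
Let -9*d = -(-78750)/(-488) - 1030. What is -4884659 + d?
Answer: -10726420469/2196 ≈ -4.8845e+6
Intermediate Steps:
d = 290695/2196 (d = -(-(-78750)/(-488) - 1030)/9 = -(-(-78750)*(-1)/488 - 1030)/9 = -(-210*375/488 - 1030)/9 = -(-39375/244 - 1030)/9 = -1/9*(-290695/244) = 290695/2196 ≈ 132.37)
-4884659 + d = -4884659 + 290695/2196 = -10726420469/2196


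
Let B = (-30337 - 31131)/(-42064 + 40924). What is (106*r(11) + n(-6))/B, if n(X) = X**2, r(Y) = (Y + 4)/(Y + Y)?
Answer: 339435/169037 ≈ 2.0081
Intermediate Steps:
r(Y) = (4 + Y)/(2*Y) (r(Y) = (4 + Y)/((2*Y)) = (4 + Y)*(1/(2*Y)) = (4 + Y)/(2*Y))
B = 15367/285 (B = -61468/(-1140) = -61468*(-1/1140) = 15367/285 ≈ 53.919)
(106*r(11) + n(-6))/B = (106*((1/2)*(4 + 11)/11) + (-6)**2)/(15367/285) = (106*((1/2)*(1/11)*15) + 36)*(285/15367) = (106*(15/22) + 36)*(285/15367) = (795/11 + 36)*(285/15367) = (1191/11)*(285/15367) = 339435/169037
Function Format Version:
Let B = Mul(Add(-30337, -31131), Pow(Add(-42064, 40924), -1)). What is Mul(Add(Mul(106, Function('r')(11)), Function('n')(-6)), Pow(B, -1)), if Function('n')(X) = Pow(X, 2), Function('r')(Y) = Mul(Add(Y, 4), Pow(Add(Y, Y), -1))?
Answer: Rational(339435, 169037) ≈ 2.0081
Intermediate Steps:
Function('r')(Y) = Mul(Rational(1, 2), Pow(Y, -1), Add(4, Y)) (Function('r')(Y) = Mul(Add(4, Y), Pow(Mul(2, Y), -1)) = Mul(Add(4, Y), Mul(Rational(1, 2), Pow(Y, -1))) = Mul(Rational(1, 2), Pow(Y, -1), Add(4, Y)))
B = Rational(15367, 285) (B = Mul(-61468, Pow(-1140, -1)) = Mul(-61468, Rational(-1, 1140)) = Rational(15367, 285) ≈ 53.919)
Mul(Add(Mul(106, Function('r')(11)), Function('n')(-6)), Pow(B, -1)) = Mul(Add(Mul(106, Mul(Rational(1, 2), Pow(11, -1), Add(4, 11))), Pow(-6, 2)), Pow(Rational(15367, 285), -1)) = Mul(Add(Mul(106, Mul(Rational(1, 2), Rational(1, 11), 15)), 36), Rational(285, 15367)) = Mul(Add(Mul(106, Rational(15, 22)), 36), Rational(285, 15367)) = Mul(Add(Rational(795, 11), 36), Rational(285, 15367)) = Mul(Rational(1191, 11), Rational(285, 15367)) = Rational(339435, 169037)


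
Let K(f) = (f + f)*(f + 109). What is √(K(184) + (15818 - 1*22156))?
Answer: √101486 ≈ 318.57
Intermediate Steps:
K(f) = 2*f*(109 + f) (K(f) = (2*f)*(109 + f) = 2*f*(109 + f))
√(K(184) + (15818 - 1*22156)) = √(2*184*(109 + 184) + (15818 - 1*22156)) = √(2*184*293 + (15818 - 22156)) = √(107824 - 6338) = √101486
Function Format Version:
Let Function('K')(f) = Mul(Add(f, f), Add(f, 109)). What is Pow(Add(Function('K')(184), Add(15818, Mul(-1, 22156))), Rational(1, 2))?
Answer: Pow(101486, Rational(1, 2)) ≈ 318.57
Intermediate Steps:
Function('K')(f) = Mul(2, f, Add(109, f)) (Function('K')(f) = Mul(Mul(2, f), Add(109, f)) = Mul(2, f, Add(109, f)))
Pow(Add(Function('K')(184), Add(15818, Mul(-1, 22156))), Rational(1, 2)) = Pow(Add(Mul(2, 184, Add(109, 184)), Add(15818, Mul(-1, 22156))), Rational(1, 2)) = Pow(Add(Mul(2, 184, 293), Add(15818, -22156)), Rational(1, 2)) = Pow(Add(107824, -6338), Rational(1, 2)) = Pow(101486, Rational(1, 2))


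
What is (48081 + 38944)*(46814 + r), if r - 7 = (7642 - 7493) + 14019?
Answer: 5307567725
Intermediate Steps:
r = 14175 (r = 7 + ((7642 - 7493) + 14019) = 7 + (149 + 14019) = 7 + 14168 = 14175)
(48081 + 38944)*(46814 + r) = (48081 + 38944)*(46814 + 14175) = 87025*60989 = 5307567725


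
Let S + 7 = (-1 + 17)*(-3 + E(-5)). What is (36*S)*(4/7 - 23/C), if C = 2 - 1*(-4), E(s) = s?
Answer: 110970/7 ≈ 15853.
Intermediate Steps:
C = 6 (C = 2 + 4 = 6)
S = -135 (S = -7 + (-1 + 17)*(-3 - 5) = -7 + 16*(-8) = -7 - 128 = -135)
(36*S)*(4/7 - 23/C) = (36*(-135))*(4/7 - 23/6) = -4860*(4*(⅐) - 23*⅙) = -4860*(4/7 - 23/6) = -4860*(-137/42) = 110970/7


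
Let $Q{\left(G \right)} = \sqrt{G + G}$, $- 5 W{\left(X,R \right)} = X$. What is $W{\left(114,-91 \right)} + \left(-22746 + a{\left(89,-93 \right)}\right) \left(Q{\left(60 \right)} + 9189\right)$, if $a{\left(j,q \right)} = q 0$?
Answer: $- \frac{1045065084}{5} - 45492 \sqrt{30} \approx -2.0926 \cdot 10^{8}$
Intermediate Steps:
$a{\left(j,q \right)} = 0$
$W{\left(X,R \right)} = - \frac{X}{5}$
$Q{\left(G \right)} = \sqrt{2} \sqrt{G}$ ($Q{\left(G \right)} = \sqrt{2 G} = \sqrt{2} \sqrt{G}$)
$W{\left(114,-91 \right)} + \left(-22746 + a{\left(89,-93 \right)}\right) \left(Q{\left(60 \right)} + 9189\right) = \left(- \frac{1}{5}\right) 114 + \left(-22746 + 0\right) \left(\sqrt{2} \sqrt{60} + 9189\right) = - \frac{114}{5} - 22746 \left(\sqrt{2} \cdot 2 \sqrt{15} + 9189\right) = - \frac{114}{5} - 22746 \left(2 \sqrt{30} + 9189\right) = - \frac{114}{5} - 22746 \left(9189 + 2 \sqrt{30}\right) = - \frac{114}{5} - \left(209012994 + 45492 \sqrt{30}\right) = - \frac{1045065084}{5} - 45492 \sqrt{30}$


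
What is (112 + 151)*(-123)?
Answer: -32349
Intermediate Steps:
(112 + 151)*(-123) = 263*(-123) = -32349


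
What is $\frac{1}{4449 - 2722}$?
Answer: $\frac{1}{1727} \approx 0.00057904$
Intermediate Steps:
$\frac{1}{4449 - 2722} = \frac{1}{1727}$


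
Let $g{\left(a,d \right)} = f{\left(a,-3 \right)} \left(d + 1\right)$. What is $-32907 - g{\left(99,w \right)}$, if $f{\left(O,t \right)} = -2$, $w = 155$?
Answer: $-32595$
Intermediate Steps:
$g{\left(a,d \right)} = -2 - 2 d$ ($g{\left(a,d \right)} = - 2 \left(d + 1\right) = - 2 \left(1 + d\right) = -2 - 2 d$)
$-32907 - g{\left(99,w \right)} = -32907 - \left(-2 - 310\right) = -32907 - -312 = -32907 + 312 = -32595$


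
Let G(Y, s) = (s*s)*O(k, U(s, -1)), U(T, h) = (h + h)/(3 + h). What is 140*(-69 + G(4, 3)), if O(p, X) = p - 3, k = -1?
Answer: -14700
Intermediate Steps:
U(T, h) = 2*h/(3 + h) (U(T, h) = (2*h)/(3 + h) = 2*h/(3 + h))
O(p, X) = -3 + p
G(Y, s) = -4*s² (G(Y, s) = (s*s)*(-3 - 1) = s²*(-4) = -4*s²)
140*(-69 + G(4, 3)) = 140*(-69 - 4*3²) = 140*(-69 - 4*9) = 140*(-69 - 36) = 140*(-105) = -14700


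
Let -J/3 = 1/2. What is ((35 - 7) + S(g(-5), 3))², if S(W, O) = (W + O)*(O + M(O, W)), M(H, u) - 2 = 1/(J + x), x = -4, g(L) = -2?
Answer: 130321/121 ≈ 1077.0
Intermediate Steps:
J = -3/2 ≈ -1.5000
M(H, u) = 20/11 (M(H, u) = 2 + 1/(-3/2 - 4) = 2 + 1/(-11/2) = 2 - 2/11 = 20/11)
S(W, O) = (20/11 + O)*(O + W) (S(W, O) = (W + O)*(O + 20/11) = (O + W)*(20/11 + O) = (20/11 + O)*(O + W))
((35 - 7) + S(g(-5), 3))² = ((35 - 7) + (3² + (20/11)*3 + (20/11)*(-2) + 3*(-2)))² = (28 + (9 + 60/11 - 40/11 - 6))² = (28 + 53/11)² = (361/11)² = 130321/121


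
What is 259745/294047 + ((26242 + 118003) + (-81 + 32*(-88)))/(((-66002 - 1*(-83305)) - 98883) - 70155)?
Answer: -2150547781/44617221545 ≈ -0.048200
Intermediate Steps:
259745/294047 + ((26242 + 118003) + (-81 + 32*(-88)))/(((-66002 - 1*(-83305)) - 98883) - 70155) = 259745*(1/294047) + (144245 + (-81 - 2816))/(((-66002 + 83305) - 98883) - 70155) = 259745/294047 + (144245 - 2897)/((17303 - 98883) - 70155) = 259745/294047 + 141348/(-81580 - 70155) = 259745/294047 + 141348/(-151735) = 259745/294047 + 141348*(-1/151735) = 259745/294047 - 141348/151735 = -2150547781/44617221545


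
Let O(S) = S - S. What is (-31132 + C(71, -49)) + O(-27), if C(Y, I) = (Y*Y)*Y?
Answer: 326779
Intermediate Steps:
C(Y, I) = Y³ (C(Y, I) = Y²*Y = Y³)
O(S) = 0
(-31132 + C(71, -49)) + O(-27) = (-31132 + 71³) + 0 = (-31132 + 357911) + 0 = 326779 + 0 = 326779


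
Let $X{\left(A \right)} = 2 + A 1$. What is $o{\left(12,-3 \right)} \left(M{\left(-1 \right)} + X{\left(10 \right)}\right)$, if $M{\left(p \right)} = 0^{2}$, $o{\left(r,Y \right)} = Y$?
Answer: $-36$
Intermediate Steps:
$M{\left(p \right)} = 0$
$X{\left(A \right)} = 2 + A$
$o{\left(12,-3 \right)} \left(M{\left(-1 \right)} + X{\left(10 \right)}\right) = - 3 \left(0 + \left(2 + 10\right)\right) = - 3 \left(0 + 12\right) = \left(-3\right) 12 = -36$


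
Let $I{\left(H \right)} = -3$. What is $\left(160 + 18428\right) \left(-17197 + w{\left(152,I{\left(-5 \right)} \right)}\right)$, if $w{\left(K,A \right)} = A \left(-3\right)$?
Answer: $-319490544$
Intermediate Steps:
$w{\left(K,A \right)} = - 3 A$
$\left(160 + 18428\right) \left(-17197 + w{\left(152,I{\left(-5 \right)} \right)}\right) = \left(160 + 18428\right) \left(-17197 - -9\right) = 18588 \left(-17197 + 9\right) = 18588 \left(-17188\right) = -319490544$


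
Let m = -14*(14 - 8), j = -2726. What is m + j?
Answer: -2810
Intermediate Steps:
m = -84 (m = -14*6 = -84)
m + j = -84 - 2726 = -2810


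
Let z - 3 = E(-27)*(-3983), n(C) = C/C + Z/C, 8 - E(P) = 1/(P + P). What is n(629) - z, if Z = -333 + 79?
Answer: 1084716283/33966 ≈ 31935.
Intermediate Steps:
Z = -254
E(P) = 8 - 1/(2*P) (E(P) = 8 - 1/(P + P) = 8 - 1/(2*P))
n(C) = 1 - 254/C (n(C) = C/C - 254/C = 1 - 254/C)
z = -1724477/54 (z = 3 + (8 - ½/(-27))*(-3983) = 3 + (8 - ½*(-1/27))*(-3983) = 3 + (8 + 1/54)*(-3983) = 3 + (433/54)*(-3983) = 3 - 1724639/54 = -1724477/54 ≈ -31935.)
n(629) - z = (-254 + 629)/629 - 1*(-1724477/54) = (1/629)*375 + 1724477/54 = 375/629 + 1724477/54 = 1084716283/33966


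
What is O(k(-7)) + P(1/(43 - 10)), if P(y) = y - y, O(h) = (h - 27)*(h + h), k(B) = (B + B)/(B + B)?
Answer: -52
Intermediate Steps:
k(B) = 1 (k(B) = (2*B)/((2*B)) = (2*B)*(1/(2*B)) = 1)
O(h) = 2*h*(-27 + h) (O(h) = (-27 + h)*(2*h) = 2*h*(-27 + h))
P(y) = 0
O(k(-7)) + P(1/(43 - 10)) = 2*1*(-27 + 1) + 0 = 2*1*(-26) + 0 = -52 + 0 = -52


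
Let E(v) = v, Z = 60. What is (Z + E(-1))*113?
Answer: 6667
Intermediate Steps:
(Z + E(-1))*113 = (60 - 1)*113 = 59*113 = 6667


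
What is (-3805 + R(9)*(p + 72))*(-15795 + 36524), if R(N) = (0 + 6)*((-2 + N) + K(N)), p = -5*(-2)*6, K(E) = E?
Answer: 183804043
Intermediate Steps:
p = 60 (p = 10*6 = 60)
R(N) = -12 + 12*N (R(N) = (0 + 6)*((-2 + N) + N) = 6*(-2 + 2*N) = -12 + 12*N)
(-3805 + R(9)*(p + 72))*(-15795 + 36524) = (-3805 + (-12 + 12*9)*(60 + 72))*(-15795 + 36524) = (-3805 + (-12 + 108)*132)*20729 = (-3805 + 96*132)*20729 = (-3805 + 12672)*20729 = 8867*20729 = 183804043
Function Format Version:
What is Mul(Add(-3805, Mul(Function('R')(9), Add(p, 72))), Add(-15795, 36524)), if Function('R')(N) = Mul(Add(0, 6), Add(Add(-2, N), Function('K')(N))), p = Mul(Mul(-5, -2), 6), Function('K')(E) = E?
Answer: 183804043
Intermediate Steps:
p = 60 (p = Mul(10, 6) = 60)
Function('R')(N) = Add(-12, Mul(12, N)) (Function('R')(N) = Mul(Add(0, 6), Add(Add(-2, N), N)) = Mul(6, Add(-2, Mul(2, N))) = Add(-12, Mul(12, N)))
Mul(Add(-3805, Mul(Function('R')(9), Add(p, 72))), Add(-15795, 36524)) = Mul(Add(-3805, Mul(Add(-12, Mul(12, 9)), Add(60, 72))), Add(-15795, 36524)) = Mul(Add(-3805, Mul(Add(-12, 108), 132)), 20729) = Mul(Add(-3805, Mul(96, 132)), 20729) = Mul(Add(-3805, 12672), 20729) = Mul(8867, 20729) = 183804043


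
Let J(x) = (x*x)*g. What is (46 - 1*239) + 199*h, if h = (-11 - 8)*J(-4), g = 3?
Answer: -181681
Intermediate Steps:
J(x) = 3*x² (J(x) = (x*x)*3 = x²*3 = 3*x²)
h = -912 (h = (-11 - 8)*(3*(-4)²) = -57*16 = -19*48 = -912)
(46 - 1*239) + 199*h = (46 - 1*239) + 199*(-912) = (46 - 239) - 181488 = -193 - 181488 = -181681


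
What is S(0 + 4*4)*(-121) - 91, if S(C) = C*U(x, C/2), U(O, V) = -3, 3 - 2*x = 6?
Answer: 5717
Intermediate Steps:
x = -3/2 (x = 3/2 - ½*6 = 3/2 - 3 = -3/2 ≈ -1.5000)
S(C) = -3*C (S(C) = C*(-3) = -3*C)
S(0 + 4*4)*(-121) - 91 = -3*(0 + 4*4)*(-121) - 91 = -3*(0 + 16)*(-121) - 91 = -3*16*(-121) - 91 = -48*(-121) - 91 = 5808 - 91 = 5717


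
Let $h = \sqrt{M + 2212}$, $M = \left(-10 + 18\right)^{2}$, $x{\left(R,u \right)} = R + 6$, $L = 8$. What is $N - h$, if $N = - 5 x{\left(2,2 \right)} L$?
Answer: $-320 - 2 \sqrt{569} \approx -367.71$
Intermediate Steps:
$x{\left(R,u \right)} = 6 + R$
$N = -320$ ($N = - 5 \left(6 + 2\right) 8 = \left(-5\right) 8 \cdot 8 = \left(-40\right) 8 = -320$)
$M = 64$ ($M = 8^{2} = 64$)
$h = 2 \sqrt{569}$ ($h = \sqrt{64 + 2212} = \sqrt{2276} = 2 \sqrt{569} \approx 47.707$)
$N - h = -320 - 2 \sqrt{569}$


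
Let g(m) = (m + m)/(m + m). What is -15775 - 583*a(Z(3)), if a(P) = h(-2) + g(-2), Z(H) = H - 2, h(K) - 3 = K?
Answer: -16941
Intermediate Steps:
h(K) = 3 + K
g(m) = 1 (g(m) = (2*m)/((2*m)) = (2*m)*(1/(2*m)) = 1)
Z(H) = -2 + H
a(P) = 2 (a(P) = (3 - 2) + 1 = 1 + 1 = 2)
-15775 - 583*a(Z(3)) = -15775 - 583*2 = -15775 - 1*1166 = -15775 - 1166 = -16941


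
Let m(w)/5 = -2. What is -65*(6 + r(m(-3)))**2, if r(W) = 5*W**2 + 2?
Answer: -16774160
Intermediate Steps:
m(w) = -10 (m(w) = 5*(-2) = -10)
r(W) = 2 + 5*W**2
-65*(6 + r(m(-3)))**2 = -65*(6 + (2 + 5*(-10)**2))**2 = -65*(6 + (2 + 5*100))**2 = -65*(6 + (2 + 500))**2 = -65*(6 + 502)**2 = -65*508**2 = -65*258064 = -16774160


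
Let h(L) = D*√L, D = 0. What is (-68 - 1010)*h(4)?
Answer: 0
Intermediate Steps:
h(L) = 0 (h(L) = 0*√L = 0)
(-68 - 1010)*h(4) = (-68 - 1010)*0 = -1078*0 = 0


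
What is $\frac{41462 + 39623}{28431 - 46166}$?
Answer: $- \frac{16217}{3547} \approx -4.572$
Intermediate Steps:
$\frac{41462 + 39623}{28431 - 46166} = \frac{81085}{-17735} = 81085 \left(- \frac{1}{17735}\right) = - \frac{16217}{3547}$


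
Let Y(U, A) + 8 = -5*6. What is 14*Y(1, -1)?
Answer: -532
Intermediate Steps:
Y(U, A) = -38 (Y(U, A) = -8 - 5*6 = -8 - 30 = -38)
14*Y(1, -1) = 14*(-38) = -532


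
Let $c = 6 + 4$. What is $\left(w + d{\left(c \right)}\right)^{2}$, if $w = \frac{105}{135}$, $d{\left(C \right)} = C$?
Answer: $\frac{9409}{81} \approx 116.16$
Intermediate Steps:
$c = 10$
$w = \frac{7}{9}$ ($w = 105 \cdot \frac{1}{135} = \frac{7}{9} \approx 0.77778$)
$\left(w + d{\left(c \right)}\right)^{2} = \left(\frac{7}{9} + 10\right)^{2} = \left(\frac{97}{9}\right)^{2} = \frac{9409}{81}$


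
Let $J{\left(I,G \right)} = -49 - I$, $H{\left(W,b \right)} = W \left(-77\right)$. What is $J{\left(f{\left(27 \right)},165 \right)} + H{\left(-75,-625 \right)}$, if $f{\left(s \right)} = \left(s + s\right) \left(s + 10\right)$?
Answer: $3728$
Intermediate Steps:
$f{\left(s \right)} = 2 s \left(10 + s\right)$
$H{\left(W,b \right)} = - 77 W$
$J{\left(f{\left(27 \right)},165 \right)} + H{\left(-75,-625 \right)} = \left(-49 - 2 \cdot 27 \left(10 + 27\right)\right) - -5775 = \left(-49 - 2 \cdot 27 \cdot 37\right) + 5775 = \left(-49 - 1998\right) + 5775 = -2047 + 5775 = 3728$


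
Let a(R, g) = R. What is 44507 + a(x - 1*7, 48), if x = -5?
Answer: 44495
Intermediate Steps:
44507 + a(x - 1*7, 48) = 44507 + (-5 - 1*7) = 44507 + (-5 - 7) = 44507 - 12 = 44495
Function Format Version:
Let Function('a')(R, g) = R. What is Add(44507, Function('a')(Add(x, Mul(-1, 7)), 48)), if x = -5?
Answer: 44495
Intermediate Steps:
Add(44507, Function('a')(Add(x, Mul(-1, 7)), 48)) = Add(44507, Add(-5, Mul(-1, 7))) = Add(44507, Add(-5, -7)) = Add(44507, -12) = 44495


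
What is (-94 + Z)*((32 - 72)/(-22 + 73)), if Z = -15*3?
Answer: 5560/51 ≈ 109.02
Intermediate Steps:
Z = -45
(-94 + Z)*((32 - 72)/(-22 + 73)) = (-94 - 45)*((32 - 72)/(-22 + 73)) = -(-5560)/51 = -139*(-40/51) = 5560/51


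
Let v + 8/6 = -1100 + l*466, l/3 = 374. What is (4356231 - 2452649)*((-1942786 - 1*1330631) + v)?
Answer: -15714067506418/3 ≈ -5.2380e+12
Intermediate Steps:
l = 1122 (l = 3*374 = 1122)
v = 1565252/3 (v = -4/3 + (-1100 + 1122*466) = -4/3 + (-1100 + 522852) = -4/3 + 521752 = 1565252/3 ≈ 5.2175e+5)
(4356231 - 2452649)*((-1942786 - 1*1330631) + v) = (4356231 - 2452649)*((-1942786 - 1*1330631) + 1565252/3) = 1903582*((-1942786 - 1330631) + 1565252/3) = 1903582*(-3273417 + 1565252/3) = 1903582*(-8254999/3) = -15714067506418/3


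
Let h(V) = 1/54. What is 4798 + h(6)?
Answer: 259093/54 ≈ 4798.0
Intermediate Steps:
h(V) = 1/54
4798 + h(6) = 4798 + 1/54 = 259093/54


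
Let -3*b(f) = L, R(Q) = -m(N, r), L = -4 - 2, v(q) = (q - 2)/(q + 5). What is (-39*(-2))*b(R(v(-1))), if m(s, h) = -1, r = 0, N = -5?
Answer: 156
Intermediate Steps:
v(q) = (-2 + q)/(5 + q)
L = -6
R(Q) = 1 (R(Q) = -1*(-1) = 1)
b(f) = 2 (b(f) = -⅓*(-6) = 2)
(-39*(-2))*b(R(v(-1))) = -39*(-2)*2 = 78*2 = 156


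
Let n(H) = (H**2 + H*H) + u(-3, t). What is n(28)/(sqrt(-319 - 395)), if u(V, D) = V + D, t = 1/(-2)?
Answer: -149*I*sqrt(714)/68 ≈ -58.55*I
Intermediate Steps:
t = -1/2 ≈ -0.50000
u(V, D) = D + V
n(H) = -7/2 + 2*H**2 (n(H) = (H**2 + H*H) + (-1/2 - 3) = (H**2 + H**2) - 7/2 = 2*H**2 - 7/2 = -7/2 + 2*H**2)
n(28)/(sqrt(-319 - 395)) = (-7/2 + 2*28**2)/(sqrt(-319 - 395)) = (-7/2 + 2*784)/(sqrt(-714)) = (-7/2 + 1568)/((I*sqrt(714))) = 3129*(-I*sqrt(714)/714)/2 = -149*I*sqrt(714)/68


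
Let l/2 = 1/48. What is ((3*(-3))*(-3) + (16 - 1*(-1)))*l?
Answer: 11/6 ≈ 1.8333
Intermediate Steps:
l = 1/24 (l = 2/48 = 2*(1/48) = 1/24 ≈ 0.041667)
((3*(-3))*(-3) + (16 - 1*(-1)))*l = ((3*(-3))*(-3) + (16 - 1*(-1)))*(1/24) = (-9*(-3) + (16 + 1))*(1/24) = (27 + 17)*(1/24) = 44*(1/24) = 11/6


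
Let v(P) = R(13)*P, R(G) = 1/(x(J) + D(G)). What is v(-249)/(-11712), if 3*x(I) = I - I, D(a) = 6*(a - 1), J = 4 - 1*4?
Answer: 83/281088 ≈ 0.00029528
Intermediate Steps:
J = 0 (J = 4 - 4 = 0)
D(a) = -6 + 6*a (D(a) = 6*(-1 + a) = -6 + 6*a)
x(I) = 0 (x(I) = (I - I)/3 = (⅓)*0 = 0)
R(G) = 1/(-6 + 6*G) (R(G) = 1/(0 + (-6 + 6*G)) = 1/(-6 + 6*G))
v(P) = P/72 (v(P) = (1/(6*(-1 + 13)))*P = ((⅙)/12)*P = ((⅙)*(1/12))*P = P/72)
v(-249)/(-11712) = ((1/72)*(-249))/(-11712) = -83/24*(-1/11712) = 83/281088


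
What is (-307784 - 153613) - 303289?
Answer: -764686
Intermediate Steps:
(-307784 - 153613) - 303289 = -461397 - 303289 = -764686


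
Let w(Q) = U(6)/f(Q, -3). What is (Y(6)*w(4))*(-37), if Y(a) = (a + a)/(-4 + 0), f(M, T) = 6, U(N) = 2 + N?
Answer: 148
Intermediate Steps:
w(Q) = 4/3 (w(Q) = (2 + 6)/6 = 8*(1/6) = 4/3)
Y(a) = -a/2 (Y(a) = (2*a)/(-4) = (2*a)*(-1/4) = -a/2)
(Y(6)*w(4))*(-37) = (-1/2*6*(4/3))*(-37) = -3*4/3*(-37) = -4*(-37) = 148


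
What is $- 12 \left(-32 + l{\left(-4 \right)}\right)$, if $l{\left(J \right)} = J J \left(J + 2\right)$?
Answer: $768$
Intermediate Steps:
$l{\left(J \right)} = J^{2} \left(2 + J\right)$
$- 12 \left(-32 + l{\left(-4 \right)}\right) = - 12 \left(-32 + \left(-4\right)^{2} \left(2 - 4\right)\right) = - 12 \left(-32 + 16 \left(-2\right)\right) = - 12 \left(-32 - 32\right) = \left(-12\right) \left(-64\right) = 768$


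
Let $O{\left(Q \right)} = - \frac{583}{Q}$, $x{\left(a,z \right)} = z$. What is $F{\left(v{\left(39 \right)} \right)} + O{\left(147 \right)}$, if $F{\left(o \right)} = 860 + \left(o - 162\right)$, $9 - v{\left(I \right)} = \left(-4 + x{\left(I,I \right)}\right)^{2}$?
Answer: $- \frac{76729}{147} \approx -521.97$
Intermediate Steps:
$v{\left(I \right)} = 9 - \left(-4 + I\right)^{2}$
$F{\left(o \right)} = 698 + o$ ($F{\left(o \right)} = 860 + \left(-162 + o\right) = 698 + o$)
$F{\left(v{\left(39 \right)} \right)} + O{\left(147 \right)} = \left(698 + \left(9 - \left(-4 + 39\right)^{2}\right)\right) - \frac{583}{147} = \left(698 + \left(9 - 35^{2}\right)\right) - \frac{583}{147} = \left(698 + \left(9 - 1225\right)\right) - \frac{583}{147} = \left(698 - 1216\right) - \frac{583}{147} = -518 - \frac{583}{147} = - \frac{76729}{147}$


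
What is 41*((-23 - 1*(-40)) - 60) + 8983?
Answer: 7220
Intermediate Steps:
41*((-23 - 1*(-40)) - 60) + 8983 = 41*((-23 + 40) - 60) + 8983 = 41*(17 - 60) + 8983 = 41*(-43) + 8983 = -1763 + 8983 = 7220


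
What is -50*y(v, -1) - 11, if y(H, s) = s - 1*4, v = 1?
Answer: 239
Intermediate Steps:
y(H, s) = -4 + s (y(H, s) = s - 4 = -4 + s)
-50*y(v, -1) - 11 = -50*(-4 - 1) - 11 = -50*(-5) - 11 = 250 - 11 = 239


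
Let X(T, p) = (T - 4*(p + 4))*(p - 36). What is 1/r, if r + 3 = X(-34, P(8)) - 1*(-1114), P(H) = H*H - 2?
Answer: -1/6637 ≈ -0.00015067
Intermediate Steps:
P(H) = -2 + H**2 (P(H) = H**2 - 2 = -2 + H**2)
X(T, p) = (-36 + p)*(-16 + T - 4*p) (X(T, p) = (T - 4*(4 + p))*(-36 + p) = (T + (-16 - 4*p))*(-36 + p) = (-16 + T - 4*p)*(-36 + p) = (-36 + p)*(-16 + T - 4*p))
r = -6637 (r = -3 + ((576 - 36*(-34) - 4*(-2 + 8**2)**2 + 128*(-2 + 8**2) - 34*(-2 + 8**2)) - 1*(-1114)) = -3 + ((576 + 1224 - 4*(-2 + 64)**2 + 128*(-2 + 64) - 34*(-2 + 64)) + 1114) = -3 + ((576 + 1224 - 4*62**2 + 128*62 - 34*62) + 1114) = -3 + ((576 + 1224 - 4*3844 + 7936 - 2108) + 1114) = -3 + ((576 + 1224 - 15376 + 7936 - 2108) + 1114) = -3 + (-7748 + 1114) = -3 - 6634 = -6637)
1/r = 1/(-6637) = -1/6637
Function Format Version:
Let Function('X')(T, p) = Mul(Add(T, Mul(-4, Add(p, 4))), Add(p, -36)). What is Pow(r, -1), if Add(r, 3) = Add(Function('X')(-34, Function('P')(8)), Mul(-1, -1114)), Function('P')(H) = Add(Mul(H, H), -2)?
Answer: Rational(-1, 6637) ≈ -0.00015067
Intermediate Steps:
Function('P')(H) = Add(-2, Pow(H, 2)) (Function('P')(H) = Add(Pow(H, 2), -2) = Add(-2, Pow(H, 2)))
Function('X')(T, p) = Mul(Add(-36, p), Add(-16, T, Mul(-4, p))) (Function('X')(T, p) = Mul(Add(T, Mul(-4, Add(4, p))), Add(-36, p)) = Mul(Add(T, Add(-16, Mul(-4, p))), Add(-36, p)) = Mul(Add(-16, T, Mul(-4, p)), Add(-36, p)) = Mul(Add(-36, p), Add(-16, T, Mul(-4, p))))
r = -6637 (r = Add(-3, Add(Add(576, Mul(-36, -34), Mul(-4, Pow(Add(-2, Pow(8, 2)), 2)), Mul(128, Add(-2, Pow(8, 2))), Mul(-34, Add(-2, Pow(8, 2)))), Mul(-1, -1114))) = Add(-3, Add(Add(576, 1224, Mul(-4, Pow(Add(-2, 64), 2)), Mul(128, Add(-2, 64)), Mul(-34, Add(-2, 64))), 1114)) = Add(-3, Add(Add(576, 1224, Mul(-4, Pow(62, 2)), Mul(128, 62), Mul(-34, 62)), 1114)) = Add(-3, Add(Add(576, 1224, Mul(-4, 3844), 7936, -2108), 1114)) = Add(-3, Add(Add(576, 1224, -15376, 7936, -2108), 1114)) = Add(-3, Add(-7748, 1114)) = Add(-3, -6634) = -6637)
Pow(r, -1) = Pow(-6637, -1) = Rational(-1, 6637)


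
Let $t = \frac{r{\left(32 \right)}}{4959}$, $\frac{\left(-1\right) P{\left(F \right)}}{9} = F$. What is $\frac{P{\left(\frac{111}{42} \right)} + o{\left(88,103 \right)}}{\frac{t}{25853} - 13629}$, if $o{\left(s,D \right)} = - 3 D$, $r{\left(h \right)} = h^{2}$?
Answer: $\frac{597307220793}{24462288367426} \approx 0.024417$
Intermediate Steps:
$P{\left(F \right)} = - 9 F$
$t = \frac{1024}{4959}$ ($t = \frac{32^{2}}{4959} = 1024 \cdot \frac{1}{4959} = \frac{1024}{4959} \approx 0.20649$)
$\frac{P{\left(\frac{111}{42} \right)} + o{\left(88,103 \right)}}{\frac{t}{25853} - 13629} = \frac{- 9 \cdot \frac{111}{42} - 309}{\frac{1024}{4959 \cdot 25853} - 13629} = \frac{- 9 \cdot 111 \cdot \frac{1}{42} - 309}{\frac{1024}{4959} \cdot \frac{1}{25853} - 13629} = \frac{\left(-9\right) \frac{37}{14} - 309}{\frac{1024}{128205027} - 13629} = \frac{- \frac{333}{14} - 309}{- \frac{1747306311959}{128205027}} = \left(- \frac{4659}{14}\right) \left(- \frac{128205027}{1747306311959}\right) = \frac{597307220793}{24462288367426}$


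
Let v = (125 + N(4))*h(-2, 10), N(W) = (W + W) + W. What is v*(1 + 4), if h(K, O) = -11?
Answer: -7535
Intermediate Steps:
N(W) = 3*W (N(W) = 2*W + W = 3*W)
v = -1507 (v = (125 + 3*4)*(-11) = (125 + 12)*(-11) = 137*(-11) = -1507)
v*(1 + 4) = -1507*(1 + 4) = -1507*5 = -7535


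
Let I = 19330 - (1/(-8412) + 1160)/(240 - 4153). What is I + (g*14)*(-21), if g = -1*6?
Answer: 694343152583/32916156 ≈ 21094.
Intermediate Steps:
g = -6
I = 636279053399/32916156 (I = 19330 - (-1/8412 + 1160)/(-3913) = 19330 - 9757919*(-1)/(8412*3913) = 19330 - 1*(-9757919/32916156) = 19330 + 9757919/32916156 = 636279053399/32916156 ≈ 19330.)
I + (g*14)*(-21) = 636279053399/32916156 - 6*14*(-21) = 636279053399/32916156 - 84*(-21) = 636279053399/32916156 + 1764 = 694343152583/32916156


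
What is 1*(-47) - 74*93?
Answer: -6929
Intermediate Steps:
1*(-47) - 74*93 = -47 - 6882 = -6929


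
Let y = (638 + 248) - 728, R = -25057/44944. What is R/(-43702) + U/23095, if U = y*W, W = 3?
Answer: 931582325527/45361875379360 ≈ 0.020537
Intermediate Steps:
R = -25057/44944 (R = -25057*1/44944 = -25057/44944 ≈ -0.55752)
y = 158 (y = 886 - 728 = 158)
U = 474 (U = 158*3 = 474)
R/(-43702) + U/23095 = -25057/44944/(-43702) + 474/23095 = -25057/44944*(-1/43702) + 474*(1/23095) = 25057/1964142688 + 474/23095 = 931582325527/45361875379360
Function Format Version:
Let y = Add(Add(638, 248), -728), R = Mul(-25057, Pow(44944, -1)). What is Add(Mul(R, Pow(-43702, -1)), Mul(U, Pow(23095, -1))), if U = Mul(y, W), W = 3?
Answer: Rational(931582325527, 45361875379360) ≈ 0.020537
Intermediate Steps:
R = Rational(-25057, 44944) (R = Mul(-25057, Rational(1, 44944)) = Rational(-25057, 44944) ≈ -0.55752)
y = 158 (y = Add(886, -728) = 158)
U = 474 (U = Mul(158, 3) = 474)
Add(Mul(R, Pow(-43702, -1)), Mul(U, Pow(23095, -1))) = Add(Mul(Rational(-25057, 44944), Pow(-43702, -1)), Mul(474, Pow(23095, -1))) = Add(Mul(Rational(-25057, 44944), Rational(-1, 43702)), Mul(474, Rational(1, 23095))) = Add(Rational(25057, 1964142688), Rational(474, 23095)) = Rational(931582325527, 45361875379360)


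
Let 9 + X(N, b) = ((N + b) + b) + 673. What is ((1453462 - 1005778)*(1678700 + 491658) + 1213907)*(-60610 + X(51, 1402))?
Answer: -55471657446997889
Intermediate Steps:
X(N, b) = 664 + N + 2*b (X(N, b) = -9 + (((N + b) + b) + 673) = -9 + ((N + 2*b) + 673) = -9 + (673 + N + 2*b) = 664 + N + 2*b)
((1453462 - 1005778)*(1678700 + 491658) + 1213907)*(-60610 + X(51, 1402)) = ((1453462 - 1005778)*(1678700 + 491658) + 1213907)*(-60610 + (664 + 51 + 2*1402)) = (447684*2170358 + 1213907)*(-60610 + (664 + 51 + 2804)) = (971634550872 + 1213907)*(-60610 + 3519) = 971635764779*(-57091) = -55471657446997889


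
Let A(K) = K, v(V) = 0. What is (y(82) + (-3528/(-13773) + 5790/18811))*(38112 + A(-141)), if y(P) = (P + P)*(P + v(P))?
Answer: 44100866591107254/86361301 ≈ 5.1066e+8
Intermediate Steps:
y(P) = 2*P² (y(P) = (P + P)*(P + 0) = (2*P)*P = 2*P²)
(y(82) + (-3528/(-13773) + 5790/18811))*(38112 + A(-141)) = (2*82² + (-3528/(-13773) + 5790/18811))*(38112 - 141) = (2*6724 + (-3528*(-1/13773) + 5790*(1/18811)))*37971 = (13448 + (1176/4591 + 5790/18811))*37971 = (13448 + 48703626/86361301)*37971 = (1161435479474/86361301)*37971 = 44100866591107254/86361301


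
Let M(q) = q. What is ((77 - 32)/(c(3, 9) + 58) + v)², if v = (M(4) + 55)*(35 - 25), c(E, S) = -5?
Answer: 980629225/2809 ≈ 3.4910e+5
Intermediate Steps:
v = 590 (v = (4 + 55)*(35 - 25) = 59*10 = 590)
((77 - 32)/(c(3, 9) + 58) + v)² = ((77 - 32)/(-5 + 58) + 590)² = (45/53 + 590)² = (31315/53)² = 980629225/2809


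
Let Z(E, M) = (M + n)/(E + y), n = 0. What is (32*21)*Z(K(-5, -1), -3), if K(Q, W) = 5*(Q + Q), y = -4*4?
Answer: 336/11 ≈ 30.545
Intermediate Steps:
y = -16
K(Q, W) = 10*Q (K(Q, W) = 5*(2*Q) = 10*Q)
Z(E, M) = M/(-16 + E) (Z(E, M) = (M + 0)/(E - 16) = M/(-16 + E))
(32*21)*Z(K(-5, -1), -3) = (32*21)*(-3/(-16 + 10*(-5))) = 672*(-3/(-16 - 50)) = 672*(-3/(-66)) = 672*(-3*(-1/66)) = 672*(1/22) = 336/11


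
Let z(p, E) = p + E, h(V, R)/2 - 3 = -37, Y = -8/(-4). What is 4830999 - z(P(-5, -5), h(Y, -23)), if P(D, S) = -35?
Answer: 4831102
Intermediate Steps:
Y = 2 (Y = -8*(-¼) = 2)
h(V, R) = -68 (h(V, R) = 6 + 2*(-37) = 6 - 74 = -68)
z(p, E) = E + p
4830999 - z(P(-5, -5), h(Y, -23)) = 4830999 - (-68 - 35) = 4830999 - 1*(-103) = 4830999 + 103 = 4831102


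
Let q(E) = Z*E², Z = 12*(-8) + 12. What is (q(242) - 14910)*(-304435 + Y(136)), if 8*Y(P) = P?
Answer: 1502085475548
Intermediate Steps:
Z = -84 (Z = -96 + 12 = -84)
q(E) = -84*E²
Y(P) = P/8
(q(242) - 14910)*(-304435 + Y(136)) = (-84*242² - 14910)*(-304435 + (⅛)*136) = (-84*58564 - 14910)*(-304435 + 17) = (-4919376 - 14910)*(-304418) = -4934286*(-304418) = 1502085475548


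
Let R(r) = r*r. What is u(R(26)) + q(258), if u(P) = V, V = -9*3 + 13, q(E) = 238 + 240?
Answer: 464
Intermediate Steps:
R(r) = r**2
q(E) = 478
V = -14 (V = -27 + 13 = -14)
u(P) = -14
u(R(26)) + q(258) = -14 + 478 = 464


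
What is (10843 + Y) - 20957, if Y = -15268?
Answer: -25382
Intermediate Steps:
(10843 + Y) - 20957 = (10843 - 15268) - 20957 = -4425 - 20957 = -25382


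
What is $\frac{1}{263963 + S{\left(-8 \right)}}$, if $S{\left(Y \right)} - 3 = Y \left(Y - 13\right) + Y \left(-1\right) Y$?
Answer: $\frac{1}{264070} \approx 3.7869 \cdot 10^{-6}$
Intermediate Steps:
$S{\left(Y \right)} = 3 - Y^{2} + Y \left(-13 + Y\right)$ ($S{\left(Y \right)} = 3 + \left(Y \left(Y - 13\right) + Y \left(-1\right) Y\right) = 3 + \left(Y \left(-13 + Y\right) + - Y Y\right) = 3 - \left(Y^{2} - Y \left(-13 + Y\right)\right) = 3 - Y^{2} + Y \left(-13 + Y\right)$)
$\frac{1}{263963 + S{\left(-8 \right)}} = \frac{1}{263963 + \left(3 - -104\right)} = \frac{1}{263963 + \left(3 + 104\right)} = \frac{1}{263963 + 107} = \frac{1}{264070}$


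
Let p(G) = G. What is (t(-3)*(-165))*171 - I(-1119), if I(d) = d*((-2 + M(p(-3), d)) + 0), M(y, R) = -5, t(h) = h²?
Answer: -261768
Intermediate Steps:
I(d) = -7*d (I(d) = d*((-2 - 5) + 0) = d*(-7 + 0) = d*(-7) = -7*d)
(t(-3)*(-165))*171 - I(-1119) = ((-3)²*(-165))*171 - (-7)*(-1119) = (9*(-165))*171 - 1*7833 = -1485*171 - 7833 = -253935 - 7833 = -261768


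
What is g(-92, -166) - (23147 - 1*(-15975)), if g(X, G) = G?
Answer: -39288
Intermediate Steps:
g(-92, -166) - (23147 - 1*(-15975)) = -166 - (23147 - 1*(-15975)) = -166 - (23147 + 15975) = -166 - 1*39122 = -166 - 39122 = -39288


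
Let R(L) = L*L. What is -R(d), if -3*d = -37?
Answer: -1369/9 ≈ -152.11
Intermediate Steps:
d = 37/3 (d = -1/3*(-37) = 37/3 ≈ 12.333)
R(L) = L**2
-R(d) = -(37/3)**2 = -1*1369/9 = -1369/9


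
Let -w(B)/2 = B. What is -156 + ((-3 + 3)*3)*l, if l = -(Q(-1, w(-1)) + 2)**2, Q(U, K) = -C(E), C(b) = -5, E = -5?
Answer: -156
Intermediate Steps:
w(B) = -2*B
Q(U, K) = 5 (Q(U, K) = -1*(-5) = 5)
l = -49 (l = -(5 + 2)**2 = -1*7**2 = -1*49 = -49)
-156 + ((-3 + 3)*3)*l = -156 + ((-3 + 3)*3)*(-49) = -156 + (0*3)*(-49) = -156 + 0*(-49) = -156 + 0 = -156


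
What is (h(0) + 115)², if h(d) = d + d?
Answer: 13225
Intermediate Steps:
h(d) = 2*d
(h(0) + 115)² = (2*0 + 115)² = (0 + 115)² = 115² = 13225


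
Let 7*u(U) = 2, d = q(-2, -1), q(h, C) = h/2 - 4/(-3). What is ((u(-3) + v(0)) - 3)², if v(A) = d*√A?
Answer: 361/49 ≈ 7.3673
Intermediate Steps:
q(h, C) = 4/3 + h/2 (q(h, C) = h*(½) - 4*(-⅓) = h/2 + 4/3 = 4/3 + h/2)
d = ⅓ (d = 4/3 + (½)*(-2) = 4/3 - 1 = ⅓ ≈ 0.33333)
u(U) = 2/7 (u(U) = (⅐)*2 = 2/7)
v(A) = √A/3
((u(-3) + v(0)) - 3)² = ((2/7 + √0/3) - 3)² = ((2/7 + (⅓)*0) - 3)² = ((2/7 + 0) - 3)² = (2/7 - 3)² = (-19/7)² = 361/49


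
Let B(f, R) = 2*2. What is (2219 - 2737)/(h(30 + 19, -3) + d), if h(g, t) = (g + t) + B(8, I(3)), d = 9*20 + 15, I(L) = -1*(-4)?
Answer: -74/35 ≈ -2.1143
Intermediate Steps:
I(L) = 4
d = 195 (d = 180 + 15 = 195)
B(f, R) = 4
h(g, t) = 4 + g + t (h(g, t) = (g + t) + 4 = 4 + g + t)
(2219 - 2737)/(h(30 + 19, -3) + d) = (2219 - 2737)/((4 + (30 + 19) - 3) + 195) = -518/((4 + 49 - 3) + 195) = -518/(50 + 195) = -518/245 = -518*1/245 = -74/35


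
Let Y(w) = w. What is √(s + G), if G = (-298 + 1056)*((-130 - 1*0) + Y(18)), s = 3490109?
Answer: 3*√378357 ≈ 1845.3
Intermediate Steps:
G = -84896 (G = (-298 + 1056)*((-130 - 1*0) + 18) = 758*((-130 + 0) + 18) = 758*(-130 + 18) = 758*(-112) = -84896)
√(s + G) = √(3490109 - 84896) = √3405213 = 3*√378357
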